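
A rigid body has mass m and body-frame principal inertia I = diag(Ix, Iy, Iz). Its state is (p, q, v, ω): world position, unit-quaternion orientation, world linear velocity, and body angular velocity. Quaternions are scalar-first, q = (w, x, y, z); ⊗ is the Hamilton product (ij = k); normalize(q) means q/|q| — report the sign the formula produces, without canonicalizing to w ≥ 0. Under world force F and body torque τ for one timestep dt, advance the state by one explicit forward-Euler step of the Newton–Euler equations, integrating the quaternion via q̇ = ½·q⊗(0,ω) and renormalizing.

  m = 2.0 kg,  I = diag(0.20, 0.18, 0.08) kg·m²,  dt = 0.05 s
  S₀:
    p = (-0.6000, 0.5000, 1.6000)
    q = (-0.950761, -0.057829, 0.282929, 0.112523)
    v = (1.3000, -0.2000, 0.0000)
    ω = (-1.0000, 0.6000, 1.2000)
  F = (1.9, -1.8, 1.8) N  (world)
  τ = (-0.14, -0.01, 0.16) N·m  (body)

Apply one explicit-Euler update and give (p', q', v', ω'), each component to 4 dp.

angular accel α = (-0.3400, 0.7444, 1.8500)
ω' = ω + α·dt = (-1.0170, 0.6372, 1.2925)
2q̇ = q⊗(0,ω) = (-0.3626140, 1.2227620, -0.6135848, -0.8926816)
updated quaternion q' = (-0.9590, -0.0272, 0.2674, 0.0901)
p' = p + v·dt = (-0.5350, 0.4900, 1.6000)
v + (F/m)dt = (1.3475, -0.2450, 0.0450)

p' = (-0.5350, 0.4900, 1.6000)
q' = (-0.9590, -0.0272, 0.2674, 0.0901)
v' = (1.3475, -0.2450, 0.0450)
ω' = (-1.0170, 0.6372, 1.2925)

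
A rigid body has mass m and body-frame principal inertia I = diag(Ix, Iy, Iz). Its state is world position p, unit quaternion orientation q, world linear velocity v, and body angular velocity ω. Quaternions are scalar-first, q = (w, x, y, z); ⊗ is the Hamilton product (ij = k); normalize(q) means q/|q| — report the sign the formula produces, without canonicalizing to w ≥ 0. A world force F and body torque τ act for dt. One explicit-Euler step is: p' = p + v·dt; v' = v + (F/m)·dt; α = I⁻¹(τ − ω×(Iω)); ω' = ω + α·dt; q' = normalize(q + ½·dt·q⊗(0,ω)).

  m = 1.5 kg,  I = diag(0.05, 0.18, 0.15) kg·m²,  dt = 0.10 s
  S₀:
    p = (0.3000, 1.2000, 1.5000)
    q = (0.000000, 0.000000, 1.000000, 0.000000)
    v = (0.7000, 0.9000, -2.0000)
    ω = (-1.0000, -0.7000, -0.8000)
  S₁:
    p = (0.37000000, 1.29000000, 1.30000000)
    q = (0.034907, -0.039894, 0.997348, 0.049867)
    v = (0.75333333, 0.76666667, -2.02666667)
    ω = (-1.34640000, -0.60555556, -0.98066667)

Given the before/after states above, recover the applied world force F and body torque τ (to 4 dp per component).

F = (0.8000, -2.0000, -0.4000)
τ = (-0.1900, 0.0900, -0.1800)

rate change Δω = (-0.34640000, 0.09444444, -0.18066667)
precession coupling = (-0.0168, -0.0800, 0.0910)
I·α + gyro = (-0.1900, 0.0900, -0.1800)
velocity change Δv = (0.05333333, -0.13333333, -0.02666667)
F = m·Δv/dt = (0.8000, -2.0000, -0.4000)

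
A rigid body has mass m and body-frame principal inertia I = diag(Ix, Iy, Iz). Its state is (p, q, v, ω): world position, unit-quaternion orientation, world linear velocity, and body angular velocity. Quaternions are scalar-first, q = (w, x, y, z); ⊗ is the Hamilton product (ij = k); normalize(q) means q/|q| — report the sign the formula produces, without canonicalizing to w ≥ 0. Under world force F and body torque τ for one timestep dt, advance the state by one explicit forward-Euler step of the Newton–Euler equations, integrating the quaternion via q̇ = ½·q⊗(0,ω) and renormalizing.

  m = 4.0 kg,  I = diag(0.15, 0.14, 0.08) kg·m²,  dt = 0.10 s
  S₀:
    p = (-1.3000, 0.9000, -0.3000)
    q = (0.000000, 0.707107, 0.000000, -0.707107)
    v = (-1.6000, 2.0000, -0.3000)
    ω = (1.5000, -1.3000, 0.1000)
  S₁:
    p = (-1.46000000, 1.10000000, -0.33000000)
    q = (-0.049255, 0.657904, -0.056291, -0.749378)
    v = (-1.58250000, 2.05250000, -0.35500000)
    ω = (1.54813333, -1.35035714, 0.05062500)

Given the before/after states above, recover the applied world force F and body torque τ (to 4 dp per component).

F = (0.7000, 2.1000, -2.2000)
τ = (0.0800, -0.0600, -0.0200)

v₁ − v₀ = (0.01750000, 0.05250000, -0.05500000)
applied force F = (0.7000, 2.1000, -2.2000)
rate change Δω = (0.04813333, -0.05035714, -0.04937500)
gyro term ω₀×Iω₀ = (0.0078, 0.0105, 0.0195)
I·α + gyro = (0.0800, -0.0600, -0.0200)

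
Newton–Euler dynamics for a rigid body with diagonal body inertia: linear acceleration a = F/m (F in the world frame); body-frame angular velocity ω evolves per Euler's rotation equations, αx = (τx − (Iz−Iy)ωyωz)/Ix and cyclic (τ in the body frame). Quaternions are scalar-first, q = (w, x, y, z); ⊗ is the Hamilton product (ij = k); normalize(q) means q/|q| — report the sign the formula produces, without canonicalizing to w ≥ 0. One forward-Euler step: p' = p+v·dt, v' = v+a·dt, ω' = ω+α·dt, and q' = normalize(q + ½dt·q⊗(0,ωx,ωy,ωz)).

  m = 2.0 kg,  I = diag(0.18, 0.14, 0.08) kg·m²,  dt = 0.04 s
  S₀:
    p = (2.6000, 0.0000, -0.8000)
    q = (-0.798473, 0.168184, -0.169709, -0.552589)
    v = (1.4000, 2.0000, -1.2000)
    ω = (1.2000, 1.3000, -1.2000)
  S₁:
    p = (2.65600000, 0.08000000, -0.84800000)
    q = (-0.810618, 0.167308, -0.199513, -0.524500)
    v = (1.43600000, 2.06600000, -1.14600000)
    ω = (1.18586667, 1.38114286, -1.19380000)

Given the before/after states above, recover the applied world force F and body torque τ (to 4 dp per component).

Δω = ω₁−ω₀ = (-0.01413333, 0.08114286, 0.00620000)
I·α + gyro = (0.0300, 0.1400, -0.0500)
v₁ − v₀ = (0.03600000, 0.06600000, 0.05400000)
F = m·Δv/dt = (1.8000, 3.3000, 2.7000)

F = (1.8000, 3.3000, 2.7000)
τ = (0.0300, 0.1400, -0.0500)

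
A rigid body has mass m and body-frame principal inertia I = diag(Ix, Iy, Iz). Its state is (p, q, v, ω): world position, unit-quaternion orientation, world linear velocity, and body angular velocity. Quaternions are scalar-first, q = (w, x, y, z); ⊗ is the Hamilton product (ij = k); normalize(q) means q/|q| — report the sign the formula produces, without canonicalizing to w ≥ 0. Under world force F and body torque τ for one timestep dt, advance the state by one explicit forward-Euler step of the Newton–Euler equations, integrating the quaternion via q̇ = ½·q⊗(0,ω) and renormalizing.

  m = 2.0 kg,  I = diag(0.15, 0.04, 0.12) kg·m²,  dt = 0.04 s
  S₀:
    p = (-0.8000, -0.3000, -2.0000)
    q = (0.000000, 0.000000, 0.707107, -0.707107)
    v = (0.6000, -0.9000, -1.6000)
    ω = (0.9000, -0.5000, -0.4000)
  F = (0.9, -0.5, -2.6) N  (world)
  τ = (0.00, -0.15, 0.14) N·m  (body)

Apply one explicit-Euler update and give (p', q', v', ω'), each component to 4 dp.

p' = (-0.7760, -0.3360, -2.0640)
q' = (0.0014, -0.0127, 0.6942, -0.7197)
v' = (0.6180, -0.9100, -1.6520)
ω' = (0.8957, -0.6392, -0.3698)

α = I⁻¹(τ − ω×Iω) = (-0.1067, -3.4800, 0.7542)
ω + α·dt = (0.8957, -0.6392, -0.3698)
Hamilton product q⊗(0,ω) = (0.0707107, -0.6363963, -0.6363963, -0.6363963)
q' = normalize(q + ½dt·q⊗(0,ω)) = (0.0014, -0.0127, 0.6942, -0.7197)
a = F/m = (0.4500, -0.2500, -1.3000)
p' = p + v·dt = (-0.7760, -0.3360, -2.0640)
v' = v + a·dt = (0.6180, -0.9100, -1.6520)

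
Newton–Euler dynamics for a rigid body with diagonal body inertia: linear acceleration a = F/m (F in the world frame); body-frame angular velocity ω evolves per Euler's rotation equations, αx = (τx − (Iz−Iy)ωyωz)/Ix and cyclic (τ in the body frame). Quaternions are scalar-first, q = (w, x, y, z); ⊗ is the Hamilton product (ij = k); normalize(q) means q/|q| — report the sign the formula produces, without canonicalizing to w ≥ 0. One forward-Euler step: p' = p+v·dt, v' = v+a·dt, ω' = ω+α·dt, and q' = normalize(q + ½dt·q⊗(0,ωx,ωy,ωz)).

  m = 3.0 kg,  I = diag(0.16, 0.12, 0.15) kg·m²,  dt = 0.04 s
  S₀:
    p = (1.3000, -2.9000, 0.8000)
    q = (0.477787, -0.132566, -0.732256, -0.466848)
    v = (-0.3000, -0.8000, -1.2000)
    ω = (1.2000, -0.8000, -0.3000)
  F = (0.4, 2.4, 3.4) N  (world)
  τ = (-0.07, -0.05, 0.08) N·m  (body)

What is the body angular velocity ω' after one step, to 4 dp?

ω×(Iω) gyroscopic = (0.0072, -0.0036, 0.0384)
α = I⁻¹(τ − ω×Iω) = (-0.4825, -0.3867, 0.2773)
ω + α·dt = (1.1807, -0.8155, -0.2889)

ω' = (1.1807, -0.8155, -0.2889)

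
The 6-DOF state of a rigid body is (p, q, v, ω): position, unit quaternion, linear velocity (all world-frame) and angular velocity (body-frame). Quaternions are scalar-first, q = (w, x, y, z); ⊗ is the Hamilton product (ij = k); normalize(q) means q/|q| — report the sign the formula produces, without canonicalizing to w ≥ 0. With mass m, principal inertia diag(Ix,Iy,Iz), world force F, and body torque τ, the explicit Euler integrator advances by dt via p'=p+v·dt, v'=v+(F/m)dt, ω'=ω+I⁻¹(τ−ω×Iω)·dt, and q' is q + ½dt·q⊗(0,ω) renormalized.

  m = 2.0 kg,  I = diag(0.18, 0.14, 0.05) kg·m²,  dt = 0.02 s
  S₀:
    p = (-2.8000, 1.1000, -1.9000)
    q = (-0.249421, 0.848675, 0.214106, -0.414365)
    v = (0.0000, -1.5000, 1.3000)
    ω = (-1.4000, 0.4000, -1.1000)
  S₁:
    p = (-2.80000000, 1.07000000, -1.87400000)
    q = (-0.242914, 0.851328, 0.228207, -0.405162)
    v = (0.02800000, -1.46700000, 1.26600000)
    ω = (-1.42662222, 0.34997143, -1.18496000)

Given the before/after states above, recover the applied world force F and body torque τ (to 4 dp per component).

rate change Δω = (-0.02662222, -0.05002857, -0.08496000)
τ = I·(Δω/dt) + ω₀×(Iω₀) = (-0.2000, -0.1500, -0.1900)
Δv = v₁−v₀ = (0.02800000, 0.03300000, -0.03400000)
m·(v₁−v₀)/dt = (2.8000, 3.3000, -3.4000)

F = (2.8000, 3.3000, -3.4000)
τ = (-0.2000, -0.1500, -0.1900)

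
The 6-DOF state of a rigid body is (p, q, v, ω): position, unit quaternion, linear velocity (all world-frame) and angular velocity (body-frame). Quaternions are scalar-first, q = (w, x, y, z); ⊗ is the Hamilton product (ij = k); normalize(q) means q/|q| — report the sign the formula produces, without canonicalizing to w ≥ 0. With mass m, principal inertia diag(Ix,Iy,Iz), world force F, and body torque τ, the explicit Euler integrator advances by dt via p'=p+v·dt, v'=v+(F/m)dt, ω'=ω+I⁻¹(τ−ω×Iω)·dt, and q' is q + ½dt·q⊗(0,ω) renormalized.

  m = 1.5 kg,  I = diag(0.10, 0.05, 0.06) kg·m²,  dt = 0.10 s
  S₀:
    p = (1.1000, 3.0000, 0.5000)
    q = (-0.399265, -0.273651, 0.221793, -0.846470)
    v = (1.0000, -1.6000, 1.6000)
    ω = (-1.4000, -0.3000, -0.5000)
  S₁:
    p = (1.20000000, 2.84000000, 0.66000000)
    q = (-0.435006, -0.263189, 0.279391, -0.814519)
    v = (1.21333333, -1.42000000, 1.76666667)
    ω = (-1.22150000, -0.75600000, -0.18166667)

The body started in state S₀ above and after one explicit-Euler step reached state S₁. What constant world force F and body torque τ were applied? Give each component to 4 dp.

F = (3.2000, 2.7000, 2.5000)
τ = (0.1800, -0.2000, 0.1700)

rate change Δω = (0.17850000, -0.45600000, 0.31833333)
precession coupling = (0.0015, 0.0280, -0.0210)
I·α + gyro = (0.1800, -0.2000, 0.1700)
velocity change Δv = (0.21333333, 0.18000000, 0.16666667)
m·(v₁−v₀)/dt = (3.2000, 2.7000, 2.5000)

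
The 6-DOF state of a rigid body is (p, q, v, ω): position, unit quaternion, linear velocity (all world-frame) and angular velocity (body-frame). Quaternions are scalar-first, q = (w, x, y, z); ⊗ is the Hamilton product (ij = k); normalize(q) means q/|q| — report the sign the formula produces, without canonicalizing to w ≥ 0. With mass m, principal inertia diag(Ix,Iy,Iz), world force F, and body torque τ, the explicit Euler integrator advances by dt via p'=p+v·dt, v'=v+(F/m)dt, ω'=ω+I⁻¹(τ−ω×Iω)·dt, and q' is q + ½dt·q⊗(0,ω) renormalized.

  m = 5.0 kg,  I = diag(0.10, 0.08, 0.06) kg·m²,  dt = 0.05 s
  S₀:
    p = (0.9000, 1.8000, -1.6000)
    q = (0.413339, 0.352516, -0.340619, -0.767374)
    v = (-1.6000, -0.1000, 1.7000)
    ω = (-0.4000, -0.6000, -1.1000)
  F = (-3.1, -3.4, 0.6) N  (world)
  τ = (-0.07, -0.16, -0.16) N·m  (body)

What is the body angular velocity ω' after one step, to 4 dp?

ω' = (-0.4284, -0.7110, -1.2293)

(τ − ω×Iω)/I = (-0.5680, -2.2200, -2.5867)
ω + α·dt = (-0.4284, -0.7110, -1.2293)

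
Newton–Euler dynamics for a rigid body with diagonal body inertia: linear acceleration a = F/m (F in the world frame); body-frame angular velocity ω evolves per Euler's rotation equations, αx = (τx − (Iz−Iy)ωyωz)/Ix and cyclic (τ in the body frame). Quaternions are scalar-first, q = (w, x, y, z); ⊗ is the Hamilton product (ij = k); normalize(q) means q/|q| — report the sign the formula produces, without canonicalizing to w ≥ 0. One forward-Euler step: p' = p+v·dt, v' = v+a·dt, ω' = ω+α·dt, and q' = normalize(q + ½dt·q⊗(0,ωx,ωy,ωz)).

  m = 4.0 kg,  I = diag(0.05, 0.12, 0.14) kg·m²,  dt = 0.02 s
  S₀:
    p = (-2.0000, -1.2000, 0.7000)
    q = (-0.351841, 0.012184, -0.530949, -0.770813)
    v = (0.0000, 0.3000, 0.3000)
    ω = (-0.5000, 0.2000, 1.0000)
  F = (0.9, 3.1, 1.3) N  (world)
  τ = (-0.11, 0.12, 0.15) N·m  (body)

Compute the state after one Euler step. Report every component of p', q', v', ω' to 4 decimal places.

p' = (-2.0000, -1.1940, 0.7060)
q' = (-0.3430, 0.0102, -0.5279, -0.7769)
v' = (0.0045, 0.3155, 0.3065)
ω' = (-0.5456, 0.2125, 1.0224)

precession coupling ω×(Iω) = (0.0040, 0.0450, -0.0070)
angular accel α = (-2.2800, 0.6250, 1.1214)
ω + α·dt = (-0.5456, 0.2125, 1.0224)
q⊗(0,ω) = (0.8830948, -0.2008659, 0.3028543, -0.6148787)
q + ½dt·q⊗(0,ω), renormalized = (-0.3430, 0.0102, -0.5279, -0.7769)
linear accel F/m = (0.2250, 0.7750, 0.3250)
p + v·dt = (-2.0000, -1.1940, 0.7060)
v + (F/m)dt = (0.0045, 0.3155, 0.3065)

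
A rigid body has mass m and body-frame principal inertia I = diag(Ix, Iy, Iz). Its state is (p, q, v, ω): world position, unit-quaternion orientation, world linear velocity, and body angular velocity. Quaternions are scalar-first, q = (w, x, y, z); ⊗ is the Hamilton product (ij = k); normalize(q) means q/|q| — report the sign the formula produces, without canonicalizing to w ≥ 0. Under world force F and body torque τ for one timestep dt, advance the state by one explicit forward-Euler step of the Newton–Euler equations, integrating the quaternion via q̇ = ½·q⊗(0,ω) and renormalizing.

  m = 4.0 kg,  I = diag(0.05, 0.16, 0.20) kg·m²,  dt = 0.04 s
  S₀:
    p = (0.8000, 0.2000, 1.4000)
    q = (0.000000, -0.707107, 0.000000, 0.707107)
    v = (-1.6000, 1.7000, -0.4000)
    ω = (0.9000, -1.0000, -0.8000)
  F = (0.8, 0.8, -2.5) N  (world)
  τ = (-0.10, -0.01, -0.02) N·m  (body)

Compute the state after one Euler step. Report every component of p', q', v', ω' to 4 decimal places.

p' = (0.7360, 0.2680, 1.3840)
q' = (0.0240, -0.6926, 0.0014, 0.7209)
v' = (-1.5920, 1.7080, -0.4250)
ω' = (0.7944, -1.0295, -0.7842)

(τ − ω×Iω)/I = (-2.6400, -0.7375, 0.3950)
new body rate ω' = (0.7944, -1.0295, -0.7842)
Hamilton product q⊗(0,ω) = (1.2020819, 0.7071070, 0.0707107, 0.7071070)
q' = normalize(q + ½dt·q⊗(0,ω)) = (0.0240, -0.6926, 0.0014, 0.7209)
a = F/m = (0.2000, 0.2000, -0.6250)
new position p' = (0.7360, 0.2680, 1.3840)
new velocity v' = (-1.5920, 1.7080, -0.4250)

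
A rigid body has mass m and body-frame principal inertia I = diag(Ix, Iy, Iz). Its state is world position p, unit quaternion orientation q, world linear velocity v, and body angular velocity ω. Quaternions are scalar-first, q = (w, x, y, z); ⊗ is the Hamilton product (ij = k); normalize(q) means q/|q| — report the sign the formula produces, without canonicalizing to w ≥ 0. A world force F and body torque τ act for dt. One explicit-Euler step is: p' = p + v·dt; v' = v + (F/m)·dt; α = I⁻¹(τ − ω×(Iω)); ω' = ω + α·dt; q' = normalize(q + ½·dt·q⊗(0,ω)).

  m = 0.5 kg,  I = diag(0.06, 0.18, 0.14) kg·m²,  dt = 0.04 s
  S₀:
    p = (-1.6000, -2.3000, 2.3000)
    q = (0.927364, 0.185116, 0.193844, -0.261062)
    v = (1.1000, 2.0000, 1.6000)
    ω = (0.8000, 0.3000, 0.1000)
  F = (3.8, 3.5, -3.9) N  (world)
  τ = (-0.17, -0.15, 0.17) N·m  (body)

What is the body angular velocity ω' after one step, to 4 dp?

ω' = (0.6875, 0.2681, 0.1403)

precession coupling ω×(Iω) = (-0.0012, -0.0064, 0.0288)
(τ − ω×Iω)/I = (-2.8133, -0.7978, 1.0086)
ω + α·dt = (0.6875, 0.2681, 0.1403)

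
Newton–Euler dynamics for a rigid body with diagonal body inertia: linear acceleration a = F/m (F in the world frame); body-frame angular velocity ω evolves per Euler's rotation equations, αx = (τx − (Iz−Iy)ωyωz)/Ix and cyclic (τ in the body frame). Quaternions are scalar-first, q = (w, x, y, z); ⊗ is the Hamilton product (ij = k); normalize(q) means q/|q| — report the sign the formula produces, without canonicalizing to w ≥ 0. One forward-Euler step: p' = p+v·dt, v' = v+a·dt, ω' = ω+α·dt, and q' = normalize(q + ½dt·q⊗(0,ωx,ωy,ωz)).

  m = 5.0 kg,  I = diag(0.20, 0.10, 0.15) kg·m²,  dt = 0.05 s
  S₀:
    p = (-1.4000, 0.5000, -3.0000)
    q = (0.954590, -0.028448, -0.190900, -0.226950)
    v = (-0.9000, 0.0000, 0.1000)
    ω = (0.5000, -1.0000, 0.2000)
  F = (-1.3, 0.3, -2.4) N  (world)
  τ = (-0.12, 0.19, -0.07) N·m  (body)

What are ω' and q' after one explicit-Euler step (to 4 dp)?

ω' = (0.4725, -0.9075, 0.1600)
q' = (0.9509, -0.0231, -0.2174, -0.2190)

gyro term ω×Iω = (-0.0100, 0.0050, 0.0500)
α = I⁻¹(τ − ω×Iω) = (-0.5500, 1.8500, -0.8000)
ω' = ω + α·dt = (0.4725, -0.9075, 0.1600)
2q̇ = q⊗(0,ω) = (-0.1312860, 0.2121650, -1.0623754, 0.3148160)
updated quaternion q' = (0.9509, -0.0231, -0.2174, -0.2190)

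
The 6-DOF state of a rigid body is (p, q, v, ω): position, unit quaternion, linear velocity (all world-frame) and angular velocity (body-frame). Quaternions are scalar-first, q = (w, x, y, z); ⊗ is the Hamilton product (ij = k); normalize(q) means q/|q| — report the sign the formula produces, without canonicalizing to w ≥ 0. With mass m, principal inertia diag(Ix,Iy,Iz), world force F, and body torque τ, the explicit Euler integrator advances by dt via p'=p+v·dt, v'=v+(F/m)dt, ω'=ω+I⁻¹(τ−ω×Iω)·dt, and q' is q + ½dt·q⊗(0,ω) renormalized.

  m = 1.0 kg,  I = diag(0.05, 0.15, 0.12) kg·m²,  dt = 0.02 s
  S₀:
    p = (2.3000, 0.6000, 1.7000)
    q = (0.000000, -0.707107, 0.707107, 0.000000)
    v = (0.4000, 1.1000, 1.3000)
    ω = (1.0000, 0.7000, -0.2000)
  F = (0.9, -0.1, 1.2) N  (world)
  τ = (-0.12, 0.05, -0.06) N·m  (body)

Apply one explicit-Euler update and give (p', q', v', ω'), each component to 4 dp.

gyro term ω×Iω = (0.0042, 0.0140, 0.0700)
angular accel α = (-2.4840, 0.2400, -1.0833)
ω + α·dt = (0.9503, 0.7048, -0.2217)
2q̇ = q⊗(0,ω) = (0.2121321, -0.1414214, -0.1414214, -1.2020819)
q + ½dt·q⊗(0,ω), renormalized = (0.0021, -0.7085, 0.7056, -0.0120)
p' = p + v·dt = (2.3080, 0.6220, 1.7260)
new velocity v' = (0.4180, 1.0980, 1.3240)

p' = (2.3080, 0.6220, 1.7260)
q' = (0.0021, -0.7085, 0.7056, -0.0120)
v' = (0.4180, 1.0980, 1.3240)
ω' = (0.9503, 0.7048, -0.2217)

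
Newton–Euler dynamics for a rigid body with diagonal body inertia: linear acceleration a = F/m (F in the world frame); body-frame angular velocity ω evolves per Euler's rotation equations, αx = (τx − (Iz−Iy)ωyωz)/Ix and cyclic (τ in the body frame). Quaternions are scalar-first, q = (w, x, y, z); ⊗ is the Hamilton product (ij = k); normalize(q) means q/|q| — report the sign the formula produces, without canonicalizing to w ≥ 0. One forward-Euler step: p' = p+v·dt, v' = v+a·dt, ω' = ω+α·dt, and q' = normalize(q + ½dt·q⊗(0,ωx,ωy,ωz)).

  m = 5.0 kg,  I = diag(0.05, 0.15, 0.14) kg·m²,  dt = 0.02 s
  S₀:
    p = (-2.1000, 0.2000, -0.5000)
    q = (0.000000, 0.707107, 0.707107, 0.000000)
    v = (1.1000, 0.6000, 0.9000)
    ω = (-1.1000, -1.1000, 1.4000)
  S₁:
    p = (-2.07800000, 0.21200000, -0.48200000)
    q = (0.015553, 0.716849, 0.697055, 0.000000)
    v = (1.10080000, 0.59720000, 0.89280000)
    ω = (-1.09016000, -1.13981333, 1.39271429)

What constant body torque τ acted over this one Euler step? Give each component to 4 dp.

Δω = ω₁−ω₀ = (0.00984000, -0.03981333, -0.00728571)
gyro term ω₀×Iω₀ = (0.0154, 0.1386, 0.1210)
applied torque τ = (0.0400, -0.1600, 0.0700)

τ = (0.0400, -0.1600, 0.0700)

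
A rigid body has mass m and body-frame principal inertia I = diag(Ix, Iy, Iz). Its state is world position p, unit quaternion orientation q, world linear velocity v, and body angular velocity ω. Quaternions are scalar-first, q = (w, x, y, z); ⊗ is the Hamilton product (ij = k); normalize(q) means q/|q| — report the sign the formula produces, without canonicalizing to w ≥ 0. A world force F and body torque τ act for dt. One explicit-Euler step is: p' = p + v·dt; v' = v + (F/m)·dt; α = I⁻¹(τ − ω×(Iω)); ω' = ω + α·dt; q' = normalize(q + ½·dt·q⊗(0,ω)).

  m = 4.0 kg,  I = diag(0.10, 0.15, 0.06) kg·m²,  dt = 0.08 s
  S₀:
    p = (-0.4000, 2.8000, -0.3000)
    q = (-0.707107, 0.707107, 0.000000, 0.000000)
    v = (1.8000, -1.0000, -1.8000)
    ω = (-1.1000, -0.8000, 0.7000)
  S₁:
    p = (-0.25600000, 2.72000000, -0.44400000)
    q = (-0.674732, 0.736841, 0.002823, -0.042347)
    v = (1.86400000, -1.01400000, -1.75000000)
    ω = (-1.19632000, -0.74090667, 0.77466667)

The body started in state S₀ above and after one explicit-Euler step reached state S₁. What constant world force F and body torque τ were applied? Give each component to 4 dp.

v₁ − v₀ = (0.06400000, -0.01400000, 0.05000000)
applied force F = (3.2000, -0.7000, 2.5000)
Δω = ω₁−ω₀ = (-0.09632000, 0.05909333, 0.07466667)
precession coupling = (0.0504, -0.0308, 0.0440)
I·α + gyro = (-0.0700, 0.0800, 0.1000)

F = (3.2000, -0.7000, 2.5000)
τ = (-0.0700, 0.0800, 0.1000)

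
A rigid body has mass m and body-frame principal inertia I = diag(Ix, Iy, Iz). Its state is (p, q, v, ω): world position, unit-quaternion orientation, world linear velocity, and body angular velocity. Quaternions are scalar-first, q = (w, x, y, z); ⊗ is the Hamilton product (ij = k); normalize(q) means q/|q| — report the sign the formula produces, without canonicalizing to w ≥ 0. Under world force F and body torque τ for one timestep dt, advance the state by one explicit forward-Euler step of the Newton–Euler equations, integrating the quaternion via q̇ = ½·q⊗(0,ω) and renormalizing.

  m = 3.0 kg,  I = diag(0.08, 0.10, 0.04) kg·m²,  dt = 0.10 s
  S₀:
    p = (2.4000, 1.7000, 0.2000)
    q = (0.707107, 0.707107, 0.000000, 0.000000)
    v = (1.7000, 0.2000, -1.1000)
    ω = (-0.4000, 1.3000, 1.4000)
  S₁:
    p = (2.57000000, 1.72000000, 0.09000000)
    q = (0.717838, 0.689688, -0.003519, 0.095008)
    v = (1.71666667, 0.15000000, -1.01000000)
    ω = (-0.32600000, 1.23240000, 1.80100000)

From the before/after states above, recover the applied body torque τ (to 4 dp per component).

Δω = ω₁−ω₀ = (0.07400000, -0.06760000, 0.40100000)
I·α + gyro = (-0.0500, -0.0900, 0.1500)

τ = (-0.0500, -0.0900, 0.1500)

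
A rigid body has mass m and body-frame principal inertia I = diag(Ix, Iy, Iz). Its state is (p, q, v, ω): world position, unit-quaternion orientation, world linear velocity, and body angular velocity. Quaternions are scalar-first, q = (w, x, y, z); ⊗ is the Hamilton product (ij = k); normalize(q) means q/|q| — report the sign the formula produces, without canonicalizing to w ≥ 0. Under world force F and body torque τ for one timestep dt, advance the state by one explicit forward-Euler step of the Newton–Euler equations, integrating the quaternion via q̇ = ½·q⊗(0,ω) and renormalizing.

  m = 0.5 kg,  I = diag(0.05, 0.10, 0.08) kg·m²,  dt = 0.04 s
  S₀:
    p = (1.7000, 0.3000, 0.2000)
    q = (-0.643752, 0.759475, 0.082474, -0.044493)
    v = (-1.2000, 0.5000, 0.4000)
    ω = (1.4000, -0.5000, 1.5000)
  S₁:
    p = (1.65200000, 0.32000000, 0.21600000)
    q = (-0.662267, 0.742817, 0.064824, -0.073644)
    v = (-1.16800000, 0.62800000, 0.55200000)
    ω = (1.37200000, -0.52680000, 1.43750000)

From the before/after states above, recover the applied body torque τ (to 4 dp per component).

Δω = ω₁−ω₀ = (-0.02800000, -0.02680000, -0.06250000)
precession coupling = (0.0150, -0.0630, -0.0350)
I·α + gyro = (-0.0200, -0.1300, -0.1600)

τ = (-0.0200, -0.1300, -0.1600)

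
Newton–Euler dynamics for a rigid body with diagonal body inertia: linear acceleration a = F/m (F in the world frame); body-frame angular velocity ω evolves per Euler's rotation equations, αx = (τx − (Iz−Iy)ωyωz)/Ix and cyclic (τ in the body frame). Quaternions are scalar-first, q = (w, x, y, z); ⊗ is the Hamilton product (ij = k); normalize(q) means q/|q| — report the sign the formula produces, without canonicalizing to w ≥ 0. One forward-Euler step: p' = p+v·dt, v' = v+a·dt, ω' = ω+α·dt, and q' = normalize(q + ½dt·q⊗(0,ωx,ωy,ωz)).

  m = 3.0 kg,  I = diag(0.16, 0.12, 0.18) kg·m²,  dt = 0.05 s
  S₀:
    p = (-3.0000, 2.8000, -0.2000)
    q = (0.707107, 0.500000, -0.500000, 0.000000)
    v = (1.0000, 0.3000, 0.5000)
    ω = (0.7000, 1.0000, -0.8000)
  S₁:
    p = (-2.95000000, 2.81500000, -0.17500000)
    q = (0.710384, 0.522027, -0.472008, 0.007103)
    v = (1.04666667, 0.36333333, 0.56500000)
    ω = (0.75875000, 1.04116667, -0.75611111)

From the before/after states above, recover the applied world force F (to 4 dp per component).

F = (2.8000, 3.8000, 3.9000)

Δv = v₁−v₀ = (0.04666667, 0.06333333, 0.06500000)
m·(v₁−v₀)/dt = (2.8000, 3.8000, 3.9000)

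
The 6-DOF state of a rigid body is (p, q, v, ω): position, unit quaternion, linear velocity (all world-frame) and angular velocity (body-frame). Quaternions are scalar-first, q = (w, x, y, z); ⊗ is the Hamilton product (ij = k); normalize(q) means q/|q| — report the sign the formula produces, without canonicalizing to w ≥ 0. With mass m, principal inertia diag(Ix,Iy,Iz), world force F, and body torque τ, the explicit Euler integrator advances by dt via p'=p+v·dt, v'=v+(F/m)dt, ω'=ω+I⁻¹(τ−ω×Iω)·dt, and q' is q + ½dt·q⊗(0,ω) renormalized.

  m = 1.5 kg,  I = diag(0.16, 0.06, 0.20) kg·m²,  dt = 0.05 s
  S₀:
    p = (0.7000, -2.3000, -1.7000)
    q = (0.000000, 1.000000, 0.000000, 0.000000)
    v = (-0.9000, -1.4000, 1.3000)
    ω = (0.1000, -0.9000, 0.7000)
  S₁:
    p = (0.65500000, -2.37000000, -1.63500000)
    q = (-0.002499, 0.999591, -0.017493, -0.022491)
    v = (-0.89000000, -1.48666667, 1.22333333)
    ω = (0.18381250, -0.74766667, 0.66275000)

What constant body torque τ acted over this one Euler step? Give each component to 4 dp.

τ = (0.1800, 0.1800, -0.1400)

ω₁ − ω₀ = (0.08381250, 0.15233333, -0.03725000)
τ = I·(Δω/dt) + ω₀×(Iω₀) = (0.1800, 0.1800, -0.1400)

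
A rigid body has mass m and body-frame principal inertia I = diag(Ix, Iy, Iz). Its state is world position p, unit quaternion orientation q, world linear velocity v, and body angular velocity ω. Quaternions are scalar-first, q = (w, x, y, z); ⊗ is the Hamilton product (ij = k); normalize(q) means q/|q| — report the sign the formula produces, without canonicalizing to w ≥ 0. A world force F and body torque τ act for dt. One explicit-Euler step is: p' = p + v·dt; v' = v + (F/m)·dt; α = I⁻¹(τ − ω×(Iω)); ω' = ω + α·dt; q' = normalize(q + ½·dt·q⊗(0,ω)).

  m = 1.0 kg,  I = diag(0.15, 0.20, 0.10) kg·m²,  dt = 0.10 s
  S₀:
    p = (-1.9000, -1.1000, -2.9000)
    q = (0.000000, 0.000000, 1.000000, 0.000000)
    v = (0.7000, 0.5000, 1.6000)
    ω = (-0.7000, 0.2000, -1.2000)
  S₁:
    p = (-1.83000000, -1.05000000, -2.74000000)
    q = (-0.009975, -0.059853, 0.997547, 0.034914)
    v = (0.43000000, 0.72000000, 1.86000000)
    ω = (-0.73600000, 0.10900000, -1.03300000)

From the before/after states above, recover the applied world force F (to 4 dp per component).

v₁ − v₀ = (-0.27000000, 0.22000000, 0.26000000)
applied force F = (-2.7000, 2.2000, 2.6000)

F = (-2.7000, 2.2000, 2.6000)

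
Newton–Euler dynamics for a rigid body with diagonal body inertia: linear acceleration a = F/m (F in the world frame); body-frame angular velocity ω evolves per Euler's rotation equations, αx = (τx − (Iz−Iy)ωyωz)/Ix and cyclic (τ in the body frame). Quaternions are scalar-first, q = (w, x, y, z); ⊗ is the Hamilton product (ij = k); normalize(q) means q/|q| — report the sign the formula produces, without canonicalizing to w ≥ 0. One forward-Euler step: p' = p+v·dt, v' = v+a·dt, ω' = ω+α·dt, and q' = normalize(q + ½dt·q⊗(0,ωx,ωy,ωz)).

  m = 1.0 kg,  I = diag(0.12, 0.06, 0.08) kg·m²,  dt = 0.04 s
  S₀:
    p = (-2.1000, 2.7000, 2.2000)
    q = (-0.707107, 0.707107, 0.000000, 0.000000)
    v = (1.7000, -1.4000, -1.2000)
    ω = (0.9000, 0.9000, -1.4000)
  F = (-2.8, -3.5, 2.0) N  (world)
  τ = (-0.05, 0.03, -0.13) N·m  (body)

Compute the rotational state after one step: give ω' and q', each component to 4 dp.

precession coupling ω×(Iω) = (-0.0252, -0.0504, -0.0486)
α = I⁻¹(τ − ω×Iω) = (-0.2067, 1.3400, -1.0175)
new body rate ω' = (0.8917, 0.9536, -1.4407)
2q̇ = q⊗(0,ω) = (-0.6363963, -0.6363963, 0.3535535, 1.6263461)
updated quaternion q' = (-0.7193, 0.6939, 0.0071, 0.0325)

ω' = (0.8917, 0.9536, -1.4407)
q' = (-0.7193, 0.6939, 0.0071, 0.0325)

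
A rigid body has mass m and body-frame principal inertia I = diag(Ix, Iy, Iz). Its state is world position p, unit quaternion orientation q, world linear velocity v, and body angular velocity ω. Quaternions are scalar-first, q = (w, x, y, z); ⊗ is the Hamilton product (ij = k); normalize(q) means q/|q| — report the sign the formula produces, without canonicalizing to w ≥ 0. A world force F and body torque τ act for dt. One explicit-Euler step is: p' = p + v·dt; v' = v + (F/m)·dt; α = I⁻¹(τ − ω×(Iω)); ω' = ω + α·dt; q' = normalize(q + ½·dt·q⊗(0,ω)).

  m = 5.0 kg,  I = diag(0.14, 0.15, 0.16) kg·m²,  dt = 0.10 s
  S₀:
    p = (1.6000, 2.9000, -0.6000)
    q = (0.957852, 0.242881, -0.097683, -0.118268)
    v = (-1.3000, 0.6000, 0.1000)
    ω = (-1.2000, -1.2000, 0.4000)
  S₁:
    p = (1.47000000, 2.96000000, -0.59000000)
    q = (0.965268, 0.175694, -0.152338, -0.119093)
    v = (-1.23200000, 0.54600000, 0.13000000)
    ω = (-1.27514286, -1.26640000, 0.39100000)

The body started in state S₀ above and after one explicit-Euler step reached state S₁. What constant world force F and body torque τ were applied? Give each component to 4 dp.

F = (3.4000, -2.7000, 1.5000)
τ = (-0.1100, -0.0900, 0.0000)

Δω = ω₁−ω₀ = (-0.07514286, -0.06640000, -0.00900000)
precession coupling = (-0.0048, 0.0096, 0.0144)
I·α + gyro = (-0.1100, -0.0900, 0.0000)
velocity change Δv = (0.06800000, -0.05400000, 0.03000000)
m·(v₁−v₀)/dt = (3.4000, -2.7000, 1.5000)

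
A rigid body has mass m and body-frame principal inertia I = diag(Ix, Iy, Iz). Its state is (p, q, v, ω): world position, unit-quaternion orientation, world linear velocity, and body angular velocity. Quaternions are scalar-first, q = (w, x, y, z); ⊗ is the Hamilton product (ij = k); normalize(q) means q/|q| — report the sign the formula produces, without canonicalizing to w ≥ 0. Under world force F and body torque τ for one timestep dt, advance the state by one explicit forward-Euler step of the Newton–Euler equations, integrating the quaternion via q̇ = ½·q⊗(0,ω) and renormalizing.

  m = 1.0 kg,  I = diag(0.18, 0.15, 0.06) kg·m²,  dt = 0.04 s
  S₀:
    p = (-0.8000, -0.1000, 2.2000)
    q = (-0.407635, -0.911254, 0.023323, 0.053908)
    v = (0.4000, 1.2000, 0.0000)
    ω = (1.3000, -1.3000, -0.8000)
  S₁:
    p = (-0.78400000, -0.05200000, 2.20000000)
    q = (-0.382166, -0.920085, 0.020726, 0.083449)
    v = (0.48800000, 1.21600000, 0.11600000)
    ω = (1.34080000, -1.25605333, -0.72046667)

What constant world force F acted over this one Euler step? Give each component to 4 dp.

velocity change Δv = (0.08800000, 0.01600000, 0.11600000)
F = m·Δv/dt = (2.2000, 0.4000, 2.9000)

F = (2.2000, 0.4000, 2.9000)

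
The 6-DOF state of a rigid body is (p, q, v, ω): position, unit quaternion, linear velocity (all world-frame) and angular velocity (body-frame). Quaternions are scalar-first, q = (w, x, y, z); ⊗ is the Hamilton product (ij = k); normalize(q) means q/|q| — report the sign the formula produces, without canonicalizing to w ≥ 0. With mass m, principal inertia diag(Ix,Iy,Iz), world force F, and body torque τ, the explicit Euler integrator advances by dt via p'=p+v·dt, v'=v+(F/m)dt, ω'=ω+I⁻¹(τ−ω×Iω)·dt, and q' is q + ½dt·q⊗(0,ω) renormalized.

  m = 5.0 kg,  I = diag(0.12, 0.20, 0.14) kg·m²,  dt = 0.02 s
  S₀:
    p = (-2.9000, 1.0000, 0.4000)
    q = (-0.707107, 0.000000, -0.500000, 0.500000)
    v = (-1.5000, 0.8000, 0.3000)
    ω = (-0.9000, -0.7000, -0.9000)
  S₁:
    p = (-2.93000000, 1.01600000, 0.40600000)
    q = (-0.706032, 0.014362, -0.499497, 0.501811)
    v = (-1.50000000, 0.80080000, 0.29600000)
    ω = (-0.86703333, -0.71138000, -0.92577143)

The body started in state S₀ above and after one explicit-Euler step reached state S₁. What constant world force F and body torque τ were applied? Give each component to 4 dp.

velocity change Δv = (0.00000000, 0.00080000, -0.00400000)
F = m·Δv/dt = (0.0000, 0.2000, -1.0000)
ω₁ − ω₀ = (0.03296667, -0.01138000, -0.02577143)
ω₀×(Iω₀) = (-0.0378, -0.0162, 0.0504)
I·α + gyro = (0.1600, -0.1300, -0.1300)

F = (0.0000, 0.2000, -1.0000)
τ = (0.1600, -0.1300, -0.1300)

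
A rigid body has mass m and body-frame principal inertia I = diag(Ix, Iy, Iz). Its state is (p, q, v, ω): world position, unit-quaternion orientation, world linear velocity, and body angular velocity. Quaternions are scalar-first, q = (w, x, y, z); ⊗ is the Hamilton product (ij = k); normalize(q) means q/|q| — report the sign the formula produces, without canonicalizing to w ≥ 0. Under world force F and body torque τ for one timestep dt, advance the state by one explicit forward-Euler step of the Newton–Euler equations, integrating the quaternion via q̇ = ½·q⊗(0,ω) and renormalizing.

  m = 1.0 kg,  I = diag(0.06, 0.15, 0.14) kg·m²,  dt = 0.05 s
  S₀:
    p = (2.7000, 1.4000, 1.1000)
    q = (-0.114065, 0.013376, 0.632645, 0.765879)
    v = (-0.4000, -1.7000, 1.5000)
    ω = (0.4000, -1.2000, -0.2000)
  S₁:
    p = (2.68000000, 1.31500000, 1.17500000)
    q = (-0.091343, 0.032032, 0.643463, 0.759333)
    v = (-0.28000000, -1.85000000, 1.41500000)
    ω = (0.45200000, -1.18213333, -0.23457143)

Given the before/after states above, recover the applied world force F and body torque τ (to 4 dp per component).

ω₁ − ω₀ = (0.05200000, 0.01786667, -0.03457143)
τ = I·(Δω/dt) + ω₀×(Iω₀) = (0.0600, 0.0600, -0.1400)
velocity change Δv = (0.12000000, -0.15000000, -0.08500000)
applied force F = (2.4000, -3.0000, -1.7000)

F = (2.4000, -3.0000, -1.7000)
τ = (0.0600, 0.0600, -0.1400)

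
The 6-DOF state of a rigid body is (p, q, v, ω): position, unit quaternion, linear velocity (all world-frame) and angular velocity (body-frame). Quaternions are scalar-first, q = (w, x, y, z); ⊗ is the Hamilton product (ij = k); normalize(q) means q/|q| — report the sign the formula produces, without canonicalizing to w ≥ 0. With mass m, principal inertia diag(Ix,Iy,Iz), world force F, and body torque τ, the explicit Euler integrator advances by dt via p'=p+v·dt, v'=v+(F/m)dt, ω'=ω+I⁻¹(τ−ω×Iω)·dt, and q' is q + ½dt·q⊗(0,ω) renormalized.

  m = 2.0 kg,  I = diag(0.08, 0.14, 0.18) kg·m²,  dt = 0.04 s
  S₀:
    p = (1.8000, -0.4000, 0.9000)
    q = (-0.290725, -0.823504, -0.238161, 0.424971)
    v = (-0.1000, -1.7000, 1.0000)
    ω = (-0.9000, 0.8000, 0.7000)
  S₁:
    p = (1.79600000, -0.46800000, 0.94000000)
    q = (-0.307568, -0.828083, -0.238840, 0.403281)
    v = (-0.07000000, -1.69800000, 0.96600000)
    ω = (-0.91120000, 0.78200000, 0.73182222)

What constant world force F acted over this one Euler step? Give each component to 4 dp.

v₁ − v₀ = (0.03000000, 0.00200000, -0.03400000)
m·(v₁−v₀)/dt = (1.5000, 0.1000, -1.7000)

F = (1.5000, 0.1000, -1.7000)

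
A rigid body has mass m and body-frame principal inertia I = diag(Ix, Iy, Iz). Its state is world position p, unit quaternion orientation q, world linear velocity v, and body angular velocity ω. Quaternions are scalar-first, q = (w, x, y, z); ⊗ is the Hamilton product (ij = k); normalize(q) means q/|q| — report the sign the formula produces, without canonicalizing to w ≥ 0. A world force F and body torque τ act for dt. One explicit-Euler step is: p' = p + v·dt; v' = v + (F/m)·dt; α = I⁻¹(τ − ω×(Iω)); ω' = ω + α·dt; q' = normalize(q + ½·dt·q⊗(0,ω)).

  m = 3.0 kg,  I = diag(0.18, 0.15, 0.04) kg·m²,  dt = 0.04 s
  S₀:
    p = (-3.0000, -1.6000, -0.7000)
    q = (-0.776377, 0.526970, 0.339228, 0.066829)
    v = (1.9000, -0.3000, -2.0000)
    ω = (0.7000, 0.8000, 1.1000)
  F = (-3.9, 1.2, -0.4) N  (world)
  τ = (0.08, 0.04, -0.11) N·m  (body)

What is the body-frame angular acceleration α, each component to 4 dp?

precession coupling ω×(Iω) = (-0.0968, 0.1078, -0.0168)
α = I⁻¹(τ − ω×Iω) = (0.9822, -0.4520, -2.3300)

α = (0.9822, -0.4520, -2.3300)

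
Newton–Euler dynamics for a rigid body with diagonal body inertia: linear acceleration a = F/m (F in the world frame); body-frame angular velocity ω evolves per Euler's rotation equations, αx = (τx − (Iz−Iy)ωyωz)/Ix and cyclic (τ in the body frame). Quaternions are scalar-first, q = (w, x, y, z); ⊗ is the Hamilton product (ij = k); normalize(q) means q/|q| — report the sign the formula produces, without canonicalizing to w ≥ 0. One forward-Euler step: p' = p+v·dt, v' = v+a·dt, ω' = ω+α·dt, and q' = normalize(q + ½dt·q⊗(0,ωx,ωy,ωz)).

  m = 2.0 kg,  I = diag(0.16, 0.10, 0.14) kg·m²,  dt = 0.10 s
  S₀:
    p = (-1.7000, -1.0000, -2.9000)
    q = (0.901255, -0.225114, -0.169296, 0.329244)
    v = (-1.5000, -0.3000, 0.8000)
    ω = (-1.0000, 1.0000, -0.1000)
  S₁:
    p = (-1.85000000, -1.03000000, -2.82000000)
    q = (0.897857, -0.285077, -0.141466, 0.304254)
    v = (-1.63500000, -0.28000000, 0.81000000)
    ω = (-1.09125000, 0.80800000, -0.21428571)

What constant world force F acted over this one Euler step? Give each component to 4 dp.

F = (-2.7000, 0.4000, 0.2000)

velocity change Δv = (-0.13500000, 0.02000000, 0.01000000)
m·(v₁−v₀)/dt = (-2.7000, 0.4000, 0.2000)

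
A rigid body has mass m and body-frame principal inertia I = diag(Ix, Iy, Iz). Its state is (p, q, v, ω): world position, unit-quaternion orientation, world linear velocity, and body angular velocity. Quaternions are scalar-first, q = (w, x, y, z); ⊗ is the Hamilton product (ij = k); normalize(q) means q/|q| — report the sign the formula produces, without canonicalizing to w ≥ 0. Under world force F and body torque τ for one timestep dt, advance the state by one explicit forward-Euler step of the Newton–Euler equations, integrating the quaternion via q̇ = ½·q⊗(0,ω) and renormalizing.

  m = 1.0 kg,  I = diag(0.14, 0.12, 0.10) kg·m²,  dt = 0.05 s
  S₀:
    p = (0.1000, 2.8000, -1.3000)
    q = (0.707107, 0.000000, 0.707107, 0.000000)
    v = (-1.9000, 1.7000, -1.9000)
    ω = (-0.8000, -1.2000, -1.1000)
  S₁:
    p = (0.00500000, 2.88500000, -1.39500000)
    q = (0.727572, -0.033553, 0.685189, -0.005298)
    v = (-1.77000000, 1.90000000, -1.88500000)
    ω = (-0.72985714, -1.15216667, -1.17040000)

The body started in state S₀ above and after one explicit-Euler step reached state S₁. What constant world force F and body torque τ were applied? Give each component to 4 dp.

F = (2.6000, 4.0000, 0.3000)
τ = (0.1700, 0.1500, -0.1600)

Δω = ω₁−ω₀ = (0.07014286, 0.04783333, -0.07040000)
precession coupling = (-0.0264, 0.0352, -0.0192)
τ = I·(Δω/dt) + ω₀×(Iω₀) = (0.1700, 0.1500, -0.1600)
v₁ − v₀ = (0.13000000, 0.20000000, 0.01500000)
m·(v₁−v₀)/dt = (2.6000, 4.0000, 0.3000)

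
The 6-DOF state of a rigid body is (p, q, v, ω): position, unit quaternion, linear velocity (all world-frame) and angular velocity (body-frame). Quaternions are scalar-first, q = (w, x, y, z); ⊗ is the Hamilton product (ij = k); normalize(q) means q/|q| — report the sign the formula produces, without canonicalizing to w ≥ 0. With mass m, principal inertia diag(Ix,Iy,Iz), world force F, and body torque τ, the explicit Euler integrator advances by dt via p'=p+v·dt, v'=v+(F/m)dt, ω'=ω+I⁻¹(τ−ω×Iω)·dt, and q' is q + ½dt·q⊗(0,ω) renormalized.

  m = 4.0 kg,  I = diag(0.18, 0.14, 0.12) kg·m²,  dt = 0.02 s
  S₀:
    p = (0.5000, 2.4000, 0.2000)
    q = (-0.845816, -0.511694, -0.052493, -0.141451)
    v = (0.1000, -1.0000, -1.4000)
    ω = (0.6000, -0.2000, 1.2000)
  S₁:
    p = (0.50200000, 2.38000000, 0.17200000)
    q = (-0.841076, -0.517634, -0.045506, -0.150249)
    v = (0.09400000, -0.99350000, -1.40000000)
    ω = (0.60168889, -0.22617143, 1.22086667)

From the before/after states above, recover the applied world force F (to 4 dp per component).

velocity change Δv = (-0.00600000, 0.00650000, 0.00000000)
F = m·Δv/dt = (-1.2000, 1.3000, 0.0000)

F = (-1.2000, 1.3000, 0.0000)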